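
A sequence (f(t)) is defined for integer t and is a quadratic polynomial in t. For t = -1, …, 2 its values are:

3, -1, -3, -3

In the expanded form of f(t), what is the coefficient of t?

-3

First differences: -4, -2, 0. Second differences: 2, 2.
Level-2 differences are constant, so f has degree 2.
Fitting a degree-2 polynomial gives f(t) = t² - 3t - 1.
The coefficient of t is -3.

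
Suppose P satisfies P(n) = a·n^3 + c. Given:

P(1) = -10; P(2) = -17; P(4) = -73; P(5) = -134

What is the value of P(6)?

-225

From P(1) = -10 and P(2) = -17: 1a + c = -10 and 8a + c = -17.
Subtracting: 7a = -7, so a = -1; then c = -10 − (-1)·1 = -9.
So P(n) = -1n³ − 9, and P(6) = -225.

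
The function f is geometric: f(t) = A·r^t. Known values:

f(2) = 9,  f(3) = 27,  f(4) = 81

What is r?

Consecutive ratio: 27/9 = 3, and 81/27 = 3, so r = 3.
Then A·3^2 = 9 gives A = 1, and f(t) = 1·3^t.

3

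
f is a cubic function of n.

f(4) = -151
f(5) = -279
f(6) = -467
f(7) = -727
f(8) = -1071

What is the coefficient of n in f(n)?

-6

First differences: -128, -188, -260, -344. Second differences: -60, -72, -84. Third differences: -12, -12.
Level-3 differences are constant, so f has degree 3.
Fitting a degree-3 polynomial gives f(n) = -2n³ - 6n + 1.
The coefficient of n is -6.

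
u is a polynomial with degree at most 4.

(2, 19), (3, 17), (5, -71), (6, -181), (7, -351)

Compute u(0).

-1

Write u(t) = at^4 + bt³ + ct² + dt + e; the 5 given values yield a linear system in the 5 coefficients.
Solving, the leading coefficient vanishes, and u(t) = -2t³ + 6t² + 6t - 1.
Then u(0) = -1.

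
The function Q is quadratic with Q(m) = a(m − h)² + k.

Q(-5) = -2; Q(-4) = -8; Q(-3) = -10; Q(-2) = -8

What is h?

First differences -6, -2, 2; second difference 4 = 2a, so a = 2.
Expanding, the m-coefficient is −2ah = -4h; matching it to the data gives h = -3, and then k = -10.
So Q(m) = 2(m + 3)² − 10.
Hence h = -3.

-3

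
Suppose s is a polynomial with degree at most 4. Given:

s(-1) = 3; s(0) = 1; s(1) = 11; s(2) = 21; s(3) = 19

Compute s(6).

-179

Write s(k) = ak^4 + bk³ + ck² + dk + e; the 5 given values yield a linear system in the 5 coefficients.
Solving, the leading coefficient vanishes, and s(k) = -2k³ + 6k² + 6k + 1.
Then s(6) = -179.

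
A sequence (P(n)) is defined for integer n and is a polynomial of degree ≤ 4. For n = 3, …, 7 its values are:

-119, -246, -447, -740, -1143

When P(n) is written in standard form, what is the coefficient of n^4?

0

First differences: -127, -201, -293, -403. Second differences: -74, -92, -110. Third differences: -18, -18.
Level-3 differences are constant, so P has degree 3.
Fitting a degree-3 polynomial gives P(n) = -3n³ - n² - 9n - 2.
The coefficient of n^4 is 0.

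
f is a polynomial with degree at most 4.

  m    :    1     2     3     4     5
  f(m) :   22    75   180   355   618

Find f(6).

Write f(m) = am^4 + bm³ + cm² + dm + e; the 5 given values yield a linear system in the 5 coefficients.
Solving, the leading coefficient vanishes, and f(m) = 3m³ + 8m² + 8m + 3.
Then f(6) = 987.

987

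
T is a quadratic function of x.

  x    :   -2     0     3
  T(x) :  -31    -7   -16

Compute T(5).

Write T(x) = ax² + bx + c; the 3 given values yield a linear system in the 3 coefficients.
Solving, T(x) = -3x² + 6x - 7.
Then T(5) = -52.

-52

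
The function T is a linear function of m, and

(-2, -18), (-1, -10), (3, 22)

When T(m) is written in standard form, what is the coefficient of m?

Write T(m) = am + b; the 3 given values yield a linear system in the 2 coefficients.
Solving, T(m) = 8m - 2.
The coefficient of m is 8.

8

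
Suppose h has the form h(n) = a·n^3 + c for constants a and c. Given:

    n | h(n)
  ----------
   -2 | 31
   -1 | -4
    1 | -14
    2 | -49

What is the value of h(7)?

From h(-2) = 31 and h(-1) = -4: -8a + c = 31 and -1a + c = -4.
Subtracting: 7a = -35, so a = -5; then c = 31 − (-5)·(-8) = -9.
So h(n) = -5n³ − 9, and h(7) = -1724.

-1724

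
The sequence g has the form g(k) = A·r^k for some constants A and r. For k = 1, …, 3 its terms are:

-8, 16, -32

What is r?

Consecutive ratio: 16/(-8) = -2, and -32/16 = -2, so r = -2.
Then A·(-2)^1 = -8 gives A = 4, and g(k) = 4·(-2)^k.

-2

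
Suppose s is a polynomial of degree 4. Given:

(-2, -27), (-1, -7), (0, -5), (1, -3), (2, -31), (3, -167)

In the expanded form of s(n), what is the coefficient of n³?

-1

Write s(n) = an^4 + bn³ + cn² + dn + e; the 6 given values yield a linear system in the 5 coefficients.
Solving, s(n) = -2n^4 - n³ + 2n² + 3n - 5.
The coefficient of n³ is -1.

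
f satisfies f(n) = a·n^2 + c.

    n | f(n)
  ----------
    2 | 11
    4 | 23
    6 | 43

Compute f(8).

From f(2) = 11 and f(4) = 23: 4a + c = 11 and 16a + c = 23.
Subtracting: 12a = 12, so a = 1; then c = 11 − 1·4 = 7.
So f(n) = 1n² + 7, and f(8) = 71.

71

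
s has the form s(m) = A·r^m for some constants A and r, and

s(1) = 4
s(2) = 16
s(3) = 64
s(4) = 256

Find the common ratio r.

4

Consecutive ratio: 16/4 = 4, and 64/16 = 4, so r = 4.
Then A·4^1 = 4 gives A = 1, and s(m) = 1·4^m.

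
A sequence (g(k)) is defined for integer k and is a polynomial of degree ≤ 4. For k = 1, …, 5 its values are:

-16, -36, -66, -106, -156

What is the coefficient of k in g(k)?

-5

First differences: -20, -30, -40, -50. Second differences: -10, -10, -10.
Level-2 differences are constant, so g has degree 2.
Fitting a degree-2 polynomial gives g(k) = -5k² - 5k - 6.
The coefficient of k is -5.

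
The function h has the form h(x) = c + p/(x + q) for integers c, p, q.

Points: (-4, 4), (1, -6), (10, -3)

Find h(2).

-5

(h(x) − c)(x + q) = p for each data point; the three points give a linear system in c and q, then p follows.
Solving: c = -2, q = 2, p = -12, so h(x) = -2 − 12/(x + 2).
Then h(2) = -2 − 12/4 = -5.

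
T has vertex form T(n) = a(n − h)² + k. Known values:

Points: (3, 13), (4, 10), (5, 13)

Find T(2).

22

First differences -3, 3; second difference 6 = 2a, so a = 3.
Expanding, the n-coefficient is −2ah = -6h; matching it to the data gives h = 4, and then k = 10.
So T(n) = 3(n − 4)² + 10.
T(2) = 3·(-2)² + 10 = 22.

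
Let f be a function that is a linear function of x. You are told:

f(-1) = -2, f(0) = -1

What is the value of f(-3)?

-4

Write f(x) = ax + b; the 2 given values yield a linear system in the 2 coefficients.
Solving, f(x) = x - 1.
Then f(-3) = -4.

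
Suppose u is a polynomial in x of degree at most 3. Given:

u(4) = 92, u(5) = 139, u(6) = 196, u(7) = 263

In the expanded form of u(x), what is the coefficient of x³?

First differences: 47, 57, 67. Second differences: 10, 10.
Level-2 differences are constant, so u has degree 2.
Fitting a degree-2 polynomial gives u(x) = 5x² + 2x + 4.
The coefficient of x³ is 0.

0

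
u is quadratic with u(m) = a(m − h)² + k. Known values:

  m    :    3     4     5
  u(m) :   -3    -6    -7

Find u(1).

9

First differences -3, -1; second difference 2 = 2a, so a = 1.
Expanding, the m-coefficient is −2ah = -2h; matching it to the data gives h = 5, and then k = -7.
So u(m) = 1(m − 5)² − 7.
u(1) = 1·(-4)² − 7 = 9.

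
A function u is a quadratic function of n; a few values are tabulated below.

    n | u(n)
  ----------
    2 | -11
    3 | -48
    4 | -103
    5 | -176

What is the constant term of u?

First differences: -37, -55, -73. Second differences: -18, -18.
Level-2 differences are constant, so u has degree 2.
Fitting a degree-2 polynomial gives u(n) = -9n² + 8n + 9.
The constant term is u(0) = 9.

9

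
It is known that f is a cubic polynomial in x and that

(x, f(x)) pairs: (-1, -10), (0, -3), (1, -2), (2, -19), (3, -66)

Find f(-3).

6

First differences: 7, 1, -17, -47. Second differences: -6, -18, -30. Third differences: -12, -12.
Level-3 differences are constant, so f has degree 3.
Fitting a degree-3 polynomial gives f(x) = -2x³ - 3x² + 6x - 3.
Then f(-3) = 6.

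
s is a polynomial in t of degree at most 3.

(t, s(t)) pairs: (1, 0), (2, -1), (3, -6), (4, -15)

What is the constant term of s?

-3

First differences: -1, -5, -9. Second differences: -4, -4.
Level-2 differences are constant, so s has degree 2.
Fitting a degree-2 polynomial gives s(t) = -2t² + 5t - 3.
The constant term is s(0) = -3.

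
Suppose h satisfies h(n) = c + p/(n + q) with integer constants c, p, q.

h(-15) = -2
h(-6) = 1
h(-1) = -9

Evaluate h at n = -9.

-1

(h(n) − c)(n + q) = p for each data point; the three points give a linear system in c and q, then p follows.
Solving: c = -3, q = 3, p = -12, so h(n) = -3 − 12/(n + 3).
Then h(-9) = -3 − 12/(-6) = -1.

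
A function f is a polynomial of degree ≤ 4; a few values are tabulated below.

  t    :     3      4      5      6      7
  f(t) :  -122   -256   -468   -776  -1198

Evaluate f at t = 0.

Write f(t) = at^4 + bt³ + ct² + dt + e; the 5 given values yield a linear system in the 5 coefficients.
Solving, the leading coefficient vanishes, and f(t) = -3t³ - 3t² - 2t - 8.
Then f(0) = -8.

-8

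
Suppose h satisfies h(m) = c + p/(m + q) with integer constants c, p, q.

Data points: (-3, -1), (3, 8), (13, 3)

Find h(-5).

0

(h(m) − c)(m + q) = p for each data point; the three points give a linear system in c and q, then p follows.
Solving: c = 2, q = -1, p = 12, so h(m) = 2 + 12/(m − 1).
Then h(-5) = 2 + 12/(-6) = 0.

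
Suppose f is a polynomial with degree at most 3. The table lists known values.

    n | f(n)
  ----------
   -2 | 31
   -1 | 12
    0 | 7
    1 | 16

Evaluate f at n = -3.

64

Write f(n) = an³ + bn² + cn + d; the 4 given values yield a linear system in the 4 coefficients.
Solving, the leading coefficient vanishes, and f(n) = 7n² + 2n + 7.
Then f(-3) = 64.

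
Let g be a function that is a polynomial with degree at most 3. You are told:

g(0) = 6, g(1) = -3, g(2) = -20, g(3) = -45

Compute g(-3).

-15

First differences: -9, -17, -25. Second differences: -8, -8.
Level-2 differences are constant, so g has degree 2.
Fitting a degree-2 polynomial gives g(m) = -4m² - 5m + 6.
Then g(-3) = -15.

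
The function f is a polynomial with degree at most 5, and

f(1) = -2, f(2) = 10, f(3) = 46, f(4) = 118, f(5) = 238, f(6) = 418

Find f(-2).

Write f(m) = am^5 + bm^4 + cm³ + dm² + em + p; the 6 given values yield a linear system in the 6 coefficients.
Solving, the top 2 coefficients vanish, and f(m) = 2m³ - 2m - 2.
Then f(-2) = -14.

-14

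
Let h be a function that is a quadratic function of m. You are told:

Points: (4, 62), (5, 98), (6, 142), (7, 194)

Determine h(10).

Write h(m) = am² + bm + c; the 4 given values yield a linear system in the 3 coefficients.
Solving, h(m) = 4m² - 2.
Then h(10) = 398.

398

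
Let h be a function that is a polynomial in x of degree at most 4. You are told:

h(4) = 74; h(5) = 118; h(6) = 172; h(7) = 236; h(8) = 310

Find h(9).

394

First differences: 44, 54, 64, 74. Second differences: 10, 10, 10.
Level-2 differences are constant, so h has degree 2.
Fitting a degree-2 polynomial gives h(x) = 5x² - x - 2.
Then h(9) = 394.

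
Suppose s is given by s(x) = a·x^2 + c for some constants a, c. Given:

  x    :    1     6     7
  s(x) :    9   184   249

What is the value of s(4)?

From s(1) = 9 and s(6) = 184: 1a + c = 9 and 36a + c = 184.
Subtracting: 35a = 175, so a = 5; then c = 9 − 5·1 = 4.
So s(x) = 5x² + 4, and s(4) = 84.

84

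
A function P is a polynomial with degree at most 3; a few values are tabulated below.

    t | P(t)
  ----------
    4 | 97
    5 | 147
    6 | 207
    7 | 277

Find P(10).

547

First differences: 50, 60, 70. Second differences: 10, 10.
Level-2 differences are constant, so P has degree 2.
Fitting a degree-2 polynomial gives P(t) = 5t² + 5t - 3.
Then P(10) = 547.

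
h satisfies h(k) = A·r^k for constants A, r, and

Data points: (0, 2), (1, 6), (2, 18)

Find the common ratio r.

3

Consecutive ratio: 6/2 = 3, and 18/6 = 3, so r = 3.
Then A·3^0 = 2 gives A = 2, and h(k) = 2·3^k.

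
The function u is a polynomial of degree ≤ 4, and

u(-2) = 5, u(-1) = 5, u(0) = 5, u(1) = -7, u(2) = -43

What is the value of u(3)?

First differences: 0, 0, -12, -36. Second differences: 0, -12, -24. Third differences: -12, -12.
Level-3 differences are constant, so u has degree 3.
Fitting a degree-3 polynomial gives u(t) = -2t³ - 6t² - 4t + 5.
Then u(3) = -115.

-115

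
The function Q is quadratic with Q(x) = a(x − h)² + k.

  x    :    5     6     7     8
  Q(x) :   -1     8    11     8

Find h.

First differences 9, 3, -3; second difference -6 = 2a, so a = -3.
Expanding, the x-coefficient is −2ah = 6h; matching it to the data gives h = 7, and then k = 11.
So Q(x) = -3(x − 7)² + 11.
Hence h = 7.

7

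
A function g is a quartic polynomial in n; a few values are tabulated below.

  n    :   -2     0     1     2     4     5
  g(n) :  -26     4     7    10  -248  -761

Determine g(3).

Write g(n) = an^4 + bn³ + cn² + dn + e; the 6 given values yield a linear system in the 5 coefficients.
Solving, g(n) = -2n^4 + 3n³ + 5n² - 3n + 4.
Then g(3) = -41.

-41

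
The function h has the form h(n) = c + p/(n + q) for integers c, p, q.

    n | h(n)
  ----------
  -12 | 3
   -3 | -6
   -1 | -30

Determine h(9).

(h(n) − c)(n + q) = p for each data point; the three points give a linear system in c and q, then p follows.
Solving: c = 6, q = 0, p = 36, so h(n) = 6 + 36/(n + 0).
Then h(9) = 6 + 36/9 = 10.

10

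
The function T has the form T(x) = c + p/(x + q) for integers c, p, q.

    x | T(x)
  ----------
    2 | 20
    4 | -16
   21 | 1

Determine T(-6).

4

(T(x) − c)(x + q) = p for each data point; the three points give a linear system in c and q, then p follows.
Solving: c = 2, q = -3, p = -18, so T(x) = 2 − 18/(x − 3).
Then T(-6) = 2 − 18/(-9) = 4.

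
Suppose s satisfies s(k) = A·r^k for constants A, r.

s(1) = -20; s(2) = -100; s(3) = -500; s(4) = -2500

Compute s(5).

-12500

Consecutive ratio: -100/(-20) = 5, and -500/(-100) = 5, so r = 5.
Then A·5^1 = -20 gives A = -4, and s(k) = -4·5^k.
s(5) = -4·5^5 = -12500.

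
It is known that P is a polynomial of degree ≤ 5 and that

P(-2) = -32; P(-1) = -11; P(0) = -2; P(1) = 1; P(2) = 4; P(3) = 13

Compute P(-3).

First differences: 21, 9, 3, 3, 9. Second differences: -12, -6, 0, 6. Third differences: 6, 6, 6.
Level-3 differences are constant, so P has degree 3.
Fitting a degree-3 polynomial gives P(n) = n³ - 3n² + 5n - 2.
Then P(-3) = -71.

-71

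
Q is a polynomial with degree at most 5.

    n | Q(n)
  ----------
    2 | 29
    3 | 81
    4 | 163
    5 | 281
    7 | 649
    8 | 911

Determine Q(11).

Write Q(n) = an^5 + bn^4 + cn³ + dn² + en + p; the 6 given values yield a linear system in the 6 coefficients.
Solving, the top 2 coefficients vanish, and Q(n) = n³ + 6n² + 3n - 9.
Then Q(11) = 2081.

2081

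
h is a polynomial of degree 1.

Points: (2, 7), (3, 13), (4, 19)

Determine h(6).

31

Write h(x) = ax + b; the 3 given values yield a linear system in the 2 coefficients.
Solving, h(x) = 6x - 5.
Then h(6) = 31.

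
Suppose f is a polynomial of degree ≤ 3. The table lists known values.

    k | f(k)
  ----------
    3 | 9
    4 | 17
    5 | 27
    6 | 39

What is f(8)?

69

First differences: 8, 10, 12. Second differences: 2, 2.
Level-2 differences are constant, so f has degree 2.
Fitting a degree-2 polynomial gives f(k) = k² + k - 3.
Then f(8) = 69.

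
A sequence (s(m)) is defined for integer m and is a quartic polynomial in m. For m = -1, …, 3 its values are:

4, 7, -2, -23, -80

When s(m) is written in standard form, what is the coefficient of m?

-5

Write s(m) = am^4 + bm³ + cm² + dm + e; the 5 given values yield a linear system in the 5 coefficients.
Solving, s(m) = -m^4 + 2m³ - 5m² - 5m + 7.
The coefficient of m is -5.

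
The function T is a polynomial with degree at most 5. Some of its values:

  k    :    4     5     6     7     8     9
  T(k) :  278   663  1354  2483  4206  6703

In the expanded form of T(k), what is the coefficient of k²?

2

First differences: 385, 691, 1129, 1723, 2497. Second differences: 306, 438, 594, 774. Third differences: 132, 156, 180. Fourth differences: 24, 24.
Level-4 differences are constant, so T has degree 4.
Fitting a degree-4 polynomial gives T(k) = k^4 + 2k² - 2k - 2.
The coefficient of k² is 2.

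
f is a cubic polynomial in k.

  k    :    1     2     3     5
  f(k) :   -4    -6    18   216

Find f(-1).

6

Write f(k) = ak³ + bk² + ck + d; the 4 given values yield a linear system in the 4 coefficients.
Solving, f(k) = 3k³ - 5k² - 8k + 6.
Then f(-1) = 6.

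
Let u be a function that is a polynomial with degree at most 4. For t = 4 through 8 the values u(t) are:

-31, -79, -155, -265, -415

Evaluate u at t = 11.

-1165

First differences: -48, -76, -110, -150. Second differences: -28, -34, -40. Third differences: -6, -6.
Level-3 differences are constant, so u has degree 3.
Fitting a degree-3 polynomial gives u(t) = -t³ + t² + 4t + 1.
Then u(11) = -1165.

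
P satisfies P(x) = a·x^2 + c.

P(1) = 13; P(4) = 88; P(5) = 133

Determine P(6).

From P(1) = 13 and P(4) = 88: 1a + c = 13 and 16a + c = 88.
Subtracting: 15a = 75, so a = 5; then c = 13 − 5·1 = 8.
So P(x) = 5x² + 8, and P(6) = 188.

188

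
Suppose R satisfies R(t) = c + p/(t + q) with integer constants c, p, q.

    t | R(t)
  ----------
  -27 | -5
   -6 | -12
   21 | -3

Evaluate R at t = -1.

(R(t) − c)(t + q) = p for each data point; the three points give a linear system in c and q, then p follows.
Solving: c = -4, q = 3, p = 24, so R(t) = -4 + 24/(t + 3).
Then R(-1) = -4 + 24/2 = 8.

8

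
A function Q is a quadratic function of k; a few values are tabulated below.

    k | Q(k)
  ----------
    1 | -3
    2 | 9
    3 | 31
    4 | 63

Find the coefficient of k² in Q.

Write Q(k) = ak² + bk + c; the 4 given values yield a linear system in the 3 coefficients.
Solving, Q(k) = 5k² - 3k - 5.
The coefficient of k² is 5.

5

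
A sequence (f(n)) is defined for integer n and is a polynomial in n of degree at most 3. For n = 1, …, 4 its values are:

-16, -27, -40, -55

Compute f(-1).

0

Write f(n) = an³ + bn² + cn + d; the 4 given values yield a linear system in the 4 coefficients.
Solving, the leading coefficient vanishes, and f(n) = -n² - 8n - 7.
Then f(-1) = 0.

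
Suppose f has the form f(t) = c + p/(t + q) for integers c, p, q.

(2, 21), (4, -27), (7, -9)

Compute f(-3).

(f(t) − c)(t + q) = p for each data point; the three points give a linear system in c and q, then p follows.
Solving: c = -3, q = -3, p = -24, so f(t) = -3 − 24/(t − 3).
Then f(-3) = -3 − 24/(-6) = 1.

1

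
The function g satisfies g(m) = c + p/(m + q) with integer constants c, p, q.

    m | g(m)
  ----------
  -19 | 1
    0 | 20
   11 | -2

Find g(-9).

2

(g(m) − c)(m + q) = p for each data point; the three points give a linear system in c and q, then p follows.
Solving: c = 0, q = -1, p = -20, so g(m) = -20/(m − 1).
Then g(-9) = 0 − 20/(-10) = 2.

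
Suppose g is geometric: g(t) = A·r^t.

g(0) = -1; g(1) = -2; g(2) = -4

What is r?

2

Consecutive ratio: -2/(-1) = 2, and -4/(-2) = 2, so r = 2.
Then A·2^0 = -1 gives A = -1, and g(t) = -1·2^t.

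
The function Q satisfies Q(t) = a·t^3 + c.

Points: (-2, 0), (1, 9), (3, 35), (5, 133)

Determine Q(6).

From Q(-2) = 0 and Q(1) = 9: -8a + c = 0 and 1a + c = 9.
Subtracting: 9a = 9, so a = 1; then c = 0 − 1·(-8) = 8.
So Q(t) = 1t³ + 8, and Q(6) = 224.

224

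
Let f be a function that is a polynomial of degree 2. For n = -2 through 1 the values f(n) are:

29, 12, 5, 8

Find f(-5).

140

Write f(n) = an² + bn + c; the 4 given values yield a linear system in the 3 coefficients.
Solving, f(n) = 5n² - 2n + 5.
Then f(-5) = 140.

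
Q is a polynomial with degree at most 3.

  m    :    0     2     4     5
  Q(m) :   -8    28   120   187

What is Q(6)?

268

Write Q(m) = am³ + bm² + cm + d; the 4 given values yield a linear system in the 4 coefficients.
Solving, the leading coefficient vanishes, and Q(m) = 7m² + 4m - 8.
Then Q(6) = 268.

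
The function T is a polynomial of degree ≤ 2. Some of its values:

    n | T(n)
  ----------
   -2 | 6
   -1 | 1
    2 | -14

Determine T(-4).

Write T(n) = an² + bn + c; the 3 given values yield a linear system in the 3 coefficients.
Solving, the leading coefficient vanishes, and T(n) = -5n - 4.
Then T(-4) = 16.

16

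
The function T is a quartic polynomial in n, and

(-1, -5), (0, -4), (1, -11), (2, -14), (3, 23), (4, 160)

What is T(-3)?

Write T(n) = an^4 + bn³ + cn² + dn + e; the 6 given values yield a linear system in the 5 coefficients.
Solving, T(n) = n^4 - 5n² - 3n - 4.
Then T(-3) = 41.

41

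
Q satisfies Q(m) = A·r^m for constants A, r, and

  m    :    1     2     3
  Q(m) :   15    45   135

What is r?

3

Consecutive ratio: 45/15 = 3, and 135/45 = 3, so r = 3.
Then A·3^1 = 15 gives A = 5, and Q(m) = 5·3^m.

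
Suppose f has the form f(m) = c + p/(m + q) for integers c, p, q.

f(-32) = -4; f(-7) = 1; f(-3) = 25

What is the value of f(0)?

-20

(f(m) − c)(m + q) = p for each data point; the three points give a linear system in c and q, then p follows.
Solving: c = -5, q = 2, p = -30, so f(m) = -5 − 30/(m + 2).
Then f(0) = -5 − 30/2 = -20.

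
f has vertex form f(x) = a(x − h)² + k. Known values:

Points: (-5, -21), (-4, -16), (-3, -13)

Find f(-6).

-28

First differences 5, 3; second difference -2 = 2a, so a = -1.
Expanding, the x-coefficient is −2ah = 2h; matching it to the data gives h = -2, and then k = -12.
So f(x) = -1(x + 2)² − 12.
f(-6) = -1·(-4)² − 12 = -28.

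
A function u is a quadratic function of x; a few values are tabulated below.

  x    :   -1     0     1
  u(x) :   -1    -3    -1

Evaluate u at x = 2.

Write u(x) = ax² + bx + c; the 3 given values yield a linear system in the 3 coefficients.
Solving, u(x) = 2x² - 3.
Then u(2) = 5.

5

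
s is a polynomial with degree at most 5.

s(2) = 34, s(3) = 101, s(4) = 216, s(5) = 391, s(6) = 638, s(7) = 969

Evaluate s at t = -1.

Write s(t) = at^5 + bt^4 + ct³ + dt² + et + p; the 6 given values yield a linear system in the 6 coefficients.
Solving, the top 2 coefficients vanish, and s(t) = 2t³ + 6t² - t - 4.
Then s(-1) = 1.

1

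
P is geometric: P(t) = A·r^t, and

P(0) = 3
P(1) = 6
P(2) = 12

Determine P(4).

Consecutive ratio: 6/3 = 2, and 12/6 = 2, so r = 2.
Then A·2^0 = 3 gives A = 3, and P(t) = 3·2^t.
P(4) = 3·2^4 = 48.

48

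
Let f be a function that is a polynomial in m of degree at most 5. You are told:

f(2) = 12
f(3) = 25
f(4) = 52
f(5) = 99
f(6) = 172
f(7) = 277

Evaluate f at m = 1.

Write f(m) = am^5 + bm^4 + cm³ + dm² + em + p; the 6 given values yield a linear system in the 6 coefficients.
Solving, the top 2 coefficients vanish, and f(m) = m³ - 2m² + 4m + 4.
Then f(1) = 7.

7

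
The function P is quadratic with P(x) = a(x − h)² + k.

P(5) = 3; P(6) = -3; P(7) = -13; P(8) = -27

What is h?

First differences -6, -10, -14; second difference -4 = 2a, so a = -2.
Expanding, the x-coefficient is −2ah = 4h; matching it to the data gives h = 4, and then k = 5.
So P(x) = -2(x − 4)² + 5.
Hence h = 4.

4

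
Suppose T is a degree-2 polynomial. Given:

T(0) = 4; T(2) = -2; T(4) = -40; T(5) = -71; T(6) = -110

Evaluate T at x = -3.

Write T(x) = ax² + bx + c; the 5 given values yield a linear system in the 3 coefficients.
Solving, T(x) = -4x² + 5x + 4.
Then T(-3) = -47.

-47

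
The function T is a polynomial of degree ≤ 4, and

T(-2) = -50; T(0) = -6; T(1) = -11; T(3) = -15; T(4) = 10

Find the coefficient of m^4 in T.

0

Write T(m) = am^4 + bm³ + cm² + dm + e; the 5 given values yield a linear system in the 5 coefficients.
Solving, the leading coefficient vanishes, and T(m) = 2m³ - 7m² - 6.
The coefficient of m^4 is 0.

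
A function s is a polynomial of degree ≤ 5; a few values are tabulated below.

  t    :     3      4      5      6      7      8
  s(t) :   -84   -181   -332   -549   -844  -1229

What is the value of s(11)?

First differences: -97, -151, -217, -295, -385. Second differences: -54, -66, -78, -90. Third differences: -12, -12, -12.
Level-3 differences are constant, so s has degree 3.
Fitting a degree-3 polynomial gives s(t) = -2t³ - 3t² - 2t + 3.
Then s(11) = -3044.

-3044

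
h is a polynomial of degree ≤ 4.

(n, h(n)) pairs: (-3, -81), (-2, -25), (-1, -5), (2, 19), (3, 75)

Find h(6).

639

Write h(n) = an^4 + bn³ + cn² + dn + e; the 5 given values yield a linear system in the 5 coefficients.
Solving, the leading coefficient vanishes, and h(n) = 3n³ - n - 3.
Then h(6) = 639.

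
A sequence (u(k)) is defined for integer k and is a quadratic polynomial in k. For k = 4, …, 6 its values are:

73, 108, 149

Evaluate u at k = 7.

Write u(k) = ak² + bk + c; the 3 given values yield a linear system in the 3 coefficients.
Solving, u(k) = 3k² + 8k - 7.
Then u(7) = 196.

196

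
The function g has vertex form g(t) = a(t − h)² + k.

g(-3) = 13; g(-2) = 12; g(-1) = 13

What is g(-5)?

21

First differences -1, 1; second difference 2 = 2a, so a = 1.
Expanding, the t-coefficient is −2ah = -2h; matching it to the data gives h = -2, and then k = 12.
So g(t) = 1(t + 2)² + 12.
g(-5) = 1·(-3)² + 12 = 21.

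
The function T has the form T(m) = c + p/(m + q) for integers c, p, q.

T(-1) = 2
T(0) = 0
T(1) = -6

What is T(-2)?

(T(m) − c)(m + q) = p for each data point; the three points give a linear system in c and q, then p follows.
Solving: c = 6, q = -2, p = 12, so T(m) = 6 + 12/(m − 2).
Then T(-2) = 6 + 12/(-4) = 3.

3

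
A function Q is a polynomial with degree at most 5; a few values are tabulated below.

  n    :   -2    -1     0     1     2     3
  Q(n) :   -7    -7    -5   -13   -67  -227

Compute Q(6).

-2303

Write Q(n) = an^5 + bn^4 + cn³ + dn² + en + p; the 6 given values yield a linear system in the 6 coefficients.
Solving, the leading coefficient vanishes, and Q(n) = -n^4 - 4n³ - 4n² + n - 5.
Then Q(6) = -2303.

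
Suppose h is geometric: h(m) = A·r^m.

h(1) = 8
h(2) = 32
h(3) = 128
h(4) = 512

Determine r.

Consecutive ratio: 32/8 = 4, and 128/32 = 4, so r = 4.
Then A·4^1 = 8 gives A = 2, and h(m) = 2·4^m.

4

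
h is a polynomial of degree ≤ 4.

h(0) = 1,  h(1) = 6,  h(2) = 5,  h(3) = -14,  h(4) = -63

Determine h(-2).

First differences: 5, -1, -19, -49. Second differences: -6, -18, -30. Third differences: -12, -12.
Level-3 differences are constant, so h has degree 3.
Fitting a degree-3 polynomial gives h(n) = -2n³ + 3n² + 4n + 1.
Then h(-2) = 21.

21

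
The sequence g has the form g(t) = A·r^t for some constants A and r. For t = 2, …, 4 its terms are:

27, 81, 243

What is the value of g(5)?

Consecutive ratio: 81/27 = 3, and 243/81 = 3, so r = 3.
Then A·3^2 = 27 gives A = 3, and g(t) = 3·3^t.
g(5) = 3·3^5 = 729.

729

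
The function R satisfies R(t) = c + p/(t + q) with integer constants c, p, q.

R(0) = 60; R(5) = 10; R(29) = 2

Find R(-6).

-12

(R(t) − c)(t + q) = p for each data point; the three points give a linear system in c and q, then p follows.
Solving: c = 0, q = 1, p = 60, so R(t) = 60/(t + 1).
Then R(-6) = 0 + 60/(-5) = -12.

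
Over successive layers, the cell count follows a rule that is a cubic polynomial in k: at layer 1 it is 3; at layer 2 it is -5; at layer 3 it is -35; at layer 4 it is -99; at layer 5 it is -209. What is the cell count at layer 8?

-935

Write the value at k as f(k).
First differences: -8, -30, -64, -110. Second differences: -22, -34, -46. Third differences: -12, -12.
Level-3 differences are constant, so f has degree 3.
Fitting a degree-3 polynomial gives f(k) = -2k³ + k² + 3k + 1.
Then f(8) = -935.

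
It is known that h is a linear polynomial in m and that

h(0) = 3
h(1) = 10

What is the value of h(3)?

24

Write h(m) = am + b; the 2 given values yield a linear system in the 2 coefficients.
Solving, h(m) = 7m + 3.
Then h(3) = 24.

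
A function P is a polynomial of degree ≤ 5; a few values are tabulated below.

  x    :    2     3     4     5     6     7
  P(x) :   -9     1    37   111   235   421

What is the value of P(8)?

681

First differences: 10, 36, 74, 124, 186. Second differences: 26, 38, 50, 62. Third differences: 12, 12, 12.
Level-3 differences are constant, so P has degree 3.
Extending the table by one column gives the next first difference 260, so P(8) = 421 + 260 = 681.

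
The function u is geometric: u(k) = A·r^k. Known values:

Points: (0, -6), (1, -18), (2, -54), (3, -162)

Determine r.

3

Consecutive ratio: -18/(-6) = 3, and -54/(-18) = 3, so r = 3.
Then A·3^0 = -6 gives A = -6, and u(k) = -6·3^k.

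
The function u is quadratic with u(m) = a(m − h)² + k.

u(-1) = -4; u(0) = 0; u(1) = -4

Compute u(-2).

-16

First differences 4, -4; second difference -8 = 2a, so a = -4.
Expanding, the m-coefficient is −2ah = 8h; matching it to the data gives h = 0, and then k = 0.
So u(m) = -4(m + 0)² + 0.
u(-2) = -4·(-2)² + 0 = -16.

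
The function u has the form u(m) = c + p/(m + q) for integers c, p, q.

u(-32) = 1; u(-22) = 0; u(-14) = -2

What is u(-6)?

(u(m) − c)(m + q) = p for each data point; the three points give a linear system in c and q, then p follows.
Solving: c = 3, q = 2, p = 60, so u(m) = 3 + 60/(m + 2).
Then u(-6) = 3 + 60/(-4) = -12.

-12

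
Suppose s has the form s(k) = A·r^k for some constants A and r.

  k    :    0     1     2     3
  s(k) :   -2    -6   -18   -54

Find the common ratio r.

Consecutive ratio: -6/(-2) = 3, and -18/(-6) = 3, so r = 3.
Then A·3^0 = -2 gives A = -2, and s(k) = -2·3^k.

3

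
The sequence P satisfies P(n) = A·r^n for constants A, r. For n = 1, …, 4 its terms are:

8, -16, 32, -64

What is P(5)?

128

Consecutive ratio: -16/8 = -2, and 32/(-16) = -2, so r = -2.
Then A·(-2)^1 = 8 gives A = -4, and P(n) = -4·(-2)^n.
P(5) = -4·(-2)^5 = 128.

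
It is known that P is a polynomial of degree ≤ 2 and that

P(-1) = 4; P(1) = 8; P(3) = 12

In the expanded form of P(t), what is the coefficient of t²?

Write P(t) = at² + bt + c; the 3 given values yield a linear system in the 3 coefficients.
Solving, the leading coefficient vanishes, and P(t) = 2t + 6.
The coefficient of t² is 0.

0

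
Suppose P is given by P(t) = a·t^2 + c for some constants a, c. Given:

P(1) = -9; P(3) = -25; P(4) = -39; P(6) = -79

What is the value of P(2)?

-15

From P(1) = -9 and P(3) = -25: 1a + c = -9 and 9a + c = -25.
Subtracting: 8a = -16, so a = -2; then c = -9 − (-2)·1 = -7.
So P(t) = -2t² − 7, and P(2) = -15.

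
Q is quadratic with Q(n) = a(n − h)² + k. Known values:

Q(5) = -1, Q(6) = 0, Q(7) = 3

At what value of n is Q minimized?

5

First differences 1, 3; second difference 2 = 2a, so a = 1.
Expanding, the n-coefficient is −2ah = -2h; matching it to the data gives h = 5, and then k = -1.
So Q(n) = 1(n − 5)² − 1.
Hence h = 5.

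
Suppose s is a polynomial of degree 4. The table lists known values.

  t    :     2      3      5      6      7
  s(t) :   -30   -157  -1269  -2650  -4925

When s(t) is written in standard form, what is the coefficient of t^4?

Write s(t) = at^4 + bt³ + ct² + dt + e; the 5 given values yield a linear system in the 5 coefficients.
Solving, s(t) = -2t^4 - t³ + 5t² - 3t - 4.
The coefficient of t^4 is -2.

-2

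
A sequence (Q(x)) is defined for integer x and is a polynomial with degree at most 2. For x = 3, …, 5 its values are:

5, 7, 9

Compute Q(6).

First differences: 2, 2.
Level-1 differences are constant, so Q has degree 1.
Fitting a degree-1 polynomial gives Q(x) = 2x - 1.
Then Q(6) = 11.

11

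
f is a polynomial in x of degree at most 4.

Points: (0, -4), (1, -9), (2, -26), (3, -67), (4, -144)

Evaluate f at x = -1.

1

First differences: -5, -17, -41, -77. Second differences: -12, -24, -36. Third differences: -12, -12.
Level-3 differences are constant, so f has degree 3.
Fitting a degree-3 polynomial gives f(x) = -2x³ - 3x - 4.
Then f(-1) = 1.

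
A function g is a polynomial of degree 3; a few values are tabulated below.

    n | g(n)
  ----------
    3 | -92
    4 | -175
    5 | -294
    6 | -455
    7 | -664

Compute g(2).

First differences: -83, -119, -161, -209. Second differences: -36, -42, -48. Third differences: -6, -6.
Level-3 differences are constant, so g has degree 3.
Fitting a degree-3 polynomial gives g(n) = -n³ - 6n² - 4n + 1.
Then g(2) = -39.

-39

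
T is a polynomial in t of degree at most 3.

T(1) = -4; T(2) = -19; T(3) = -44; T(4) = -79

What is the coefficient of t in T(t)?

First differences: -15, -25, -35. Second differences: -10, -10.
Level-2 differences are constant, so T has degree 2.
Fitting a degree-2 polynomial gives T(t) = -5t² + 1.
The coefficient of t is 0.

0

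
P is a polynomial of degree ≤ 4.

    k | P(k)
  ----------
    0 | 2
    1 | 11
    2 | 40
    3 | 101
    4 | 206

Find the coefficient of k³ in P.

First differences: 9, 29, 61, 105. Second differences: 20, 32, 44. Third differences: 12, 12.
Level-3 differences are constant, so P has degree 3.
Fitting a degree-3 polynomial gives P(k) = 2k³ + 4k² + 3k + 2.
The coefficient of k³ is 2.

2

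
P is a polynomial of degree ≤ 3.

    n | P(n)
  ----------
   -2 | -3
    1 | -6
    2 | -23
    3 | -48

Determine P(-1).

4

Write P(n) = an³ + bn² + cn + d; the 4 given values yield a linear system in the 4 coefficients.
Solving, the leading coefficient vanishes, and P(n) = -4n² - 5n + 3.
Then P(-1) = 4.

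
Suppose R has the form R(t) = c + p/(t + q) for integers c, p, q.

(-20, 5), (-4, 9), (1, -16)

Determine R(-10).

6

(R(t) − c)(t + q) = p for each data point; the three points give a linear system in c and q, then p follows.
Solving: c = 4, q = 0, p = -20, so R(t) = 4 − 20/(t + 0).
Then R(-10) = 4 − 20/(-10) = 6.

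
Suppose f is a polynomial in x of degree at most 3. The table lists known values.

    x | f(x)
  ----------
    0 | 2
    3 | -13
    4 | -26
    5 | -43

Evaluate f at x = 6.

-64

Write f(x) = ax³ + bx² + cx + d; the 4 given values yield a linear system in the 4 coefficients.
Solving, the leading coefficient vanishes, and f(x) = -2x² + x + 2.
Then f(6) = -64.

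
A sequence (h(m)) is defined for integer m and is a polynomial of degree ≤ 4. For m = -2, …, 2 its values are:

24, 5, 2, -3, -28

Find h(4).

-210

First differences: -19, -3, -5, -25. Second differences: 16, -2, -20. Third differences: -18, -18.
Level-3 differences are constant, so h has degree 3.
Fitting a degree-3 polynomial gives h(m) = -3m³ - m² - m + 2.
Then h(4) = -210.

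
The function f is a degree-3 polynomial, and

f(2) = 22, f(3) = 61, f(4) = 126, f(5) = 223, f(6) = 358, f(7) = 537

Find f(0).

First differences: 39, 65, 97, 135, 179. Second differences: 26, 32, 38, 44. Third differences: 6, 6, 6.
Level-3 differences are constant, so f has degree 3.
Fitting a degree-3 polynomial gives f(k) = k³ + 4k² - 2.
Then f(0) = -2.

-2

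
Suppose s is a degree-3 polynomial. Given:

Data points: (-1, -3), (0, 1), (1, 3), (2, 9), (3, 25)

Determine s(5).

111

First differences: 4, 2, 6, 16. Second differences: -2, 4, 10. Third differences: 6, 6.
Level-3 differences are constant, so s has degree 3.
Fitting a degree-3 polynomial gives s(t) = t³ - t² + 2t + 1.
Then s(5) = 111.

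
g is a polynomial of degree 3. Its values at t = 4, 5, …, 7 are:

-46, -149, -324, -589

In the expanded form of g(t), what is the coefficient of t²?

Write g(t) = at³ + bt² + ct + d; the 4 given values yield a linear system in the 4 coefficients.
Solving, g(t) = -3t³ + 9t² - t + 6.
The coefficient of t² is 9.

9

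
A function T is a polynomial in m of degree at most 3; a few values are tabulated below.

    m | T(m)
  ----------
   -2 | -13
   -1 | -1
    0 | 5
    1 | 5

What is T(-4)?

-55

First differences: 12, 6, 0. Second differences: -6, -6.
Level-2 differences are constant, so T has degree 2.
Fitting a degree-2 polynomial gives T(m) = -3m² + 3m + 5.
Then T(-4) = -55.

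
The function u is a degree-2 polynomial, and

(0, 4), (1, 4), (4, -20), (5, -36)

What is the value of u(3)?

Write u(n) = an² + bn + c; the 4 given values yield a linear system in the 3 coefficients.
Solving, u(n) = -2n² + 2n + 4.
Then u(3) = -8.

-8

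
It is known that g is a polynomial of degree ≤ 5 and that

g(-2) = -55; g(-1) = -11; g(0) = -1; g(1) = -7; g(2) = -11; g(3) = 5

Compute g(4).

First differences: 44, 10, -6, -4, 16. Second differences: -34, -16, 2, 20. Third differences: 18, 18, 18.
Level-3 differences are constant, so g has degree 3.
Fitting a degree-3 polynomial gives g(m) = 3m³ - 8m² - m - 1.
Then g(4) = 59.

59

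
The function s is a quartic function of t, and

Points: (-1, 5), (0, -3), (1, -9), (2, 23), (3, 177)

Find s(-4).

Write s(t) = at^4 + bt³ + ct² + dt + e; the 5 given values yield a linear system in the 5 coefficients.
Solving, s(t) = 2t^4 + 2t³ - t² - 9t - 3.
Then s(-4) = 401.

401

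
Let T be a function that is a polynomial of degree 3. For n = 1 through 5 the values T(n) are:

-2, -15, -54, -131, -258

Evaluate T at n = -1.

Write T(n) = an³ + bn² + cn + d; the 5 given values yield a linear system in the 4 coefficients.
Solving, T(n) = -2n³ - n² + 4n - 3.
Then T(-1) = -6.

-6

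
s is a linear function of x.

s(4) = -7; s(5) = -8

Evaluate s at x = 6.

Write s(x) = ax + b; the 2 given values yield a linear system in the 2 coefficients.
Solving, s(x) = -x - 3.
Then s(6) = -9.

-9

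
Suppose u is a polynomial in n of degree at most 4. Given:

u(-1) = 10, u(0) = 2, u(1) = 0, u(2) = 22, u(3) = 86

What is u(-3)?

-28

Write u(n) = an^4 + bn³ + cn² + dn + e; the 5 given values yield a linear system in the 5 coefficients.
Solving, the leading coefficient vanishes, and u(n) = 3n³ + 3n² - 8n + 2.
Then u(-3) = -28.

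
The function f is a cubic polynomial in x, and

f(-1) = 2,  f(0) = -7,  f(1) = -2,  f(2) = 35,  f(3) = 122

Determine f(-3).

Write f(x) = ax³ + bx² + cx + d; the 5 given values yield a linear system in the 4 coefficients.
Solving, f(x) = 3x³ + 7x² - 5x - 7.
Then f(-3) = -10.

-10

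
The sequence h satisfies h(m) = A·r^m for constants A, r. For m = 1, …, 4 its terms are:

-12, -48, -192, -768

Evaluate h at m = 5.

Consecutive ratio: -48/(-12) = 4, and -192/(-48) = 4, so r = 4.
Then A·4^1 = -12 gives A = -3, and h(m) = -3·4^m.
h(5) = -3·4^5 = -3072.

-3072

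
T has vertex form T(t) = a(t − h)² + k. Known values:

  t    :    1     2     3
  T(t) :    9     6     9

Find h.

2

First differences -3, 3; second difference 6 = 2a, so a = 3.
Expanding, the t-coefficient is −2ah = -6h; matching it to the data gives h = 2, and then k = 6.
So T(t) = 3(t − 2)² + 6.
Hence h = 2.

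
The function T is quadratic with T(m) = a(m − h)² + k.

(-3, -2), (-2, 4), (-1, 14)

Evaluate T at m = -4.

First differences 6, 10; second difference 4 = 2a, so a = 2.
Expanding, the m-coefficient is −2ah = -4h; matching it to the data gives h = -4, and then k = -4.
So T(m) = 2(m + 4)² − 4.
T(-4) = 2·0² − 4 = -4.

-4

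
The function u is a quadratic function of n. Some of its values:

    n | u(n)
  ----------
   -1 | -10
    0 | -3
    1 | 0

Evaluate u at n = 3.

Write u(n) = an² + bn + c; the 3 given values yield a linear system in the 3 coefficients.
Solving, u(n) = -2n² + 5n - 3.
Then u(3) = -6.

-6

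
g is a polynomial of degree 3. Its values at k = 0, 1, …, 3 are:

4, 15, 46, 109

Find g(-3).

-29

Write g(k) = ak³ + bk² + ck + d; the 4 given values yield a linear system in the 4 coefficients.
Solving, g(k) = 2k³ + 4k² + 5k + 4.
Then g(-3) = -29.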